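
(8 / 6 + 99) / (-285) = -301 / 855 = -0.35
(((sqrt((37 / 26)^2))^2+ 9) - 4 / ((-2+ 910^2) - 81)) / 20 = 0.55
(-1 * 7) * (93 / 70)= -93 / 10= -9.30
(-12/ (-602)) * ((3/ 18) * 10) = 10/ 301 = 0.03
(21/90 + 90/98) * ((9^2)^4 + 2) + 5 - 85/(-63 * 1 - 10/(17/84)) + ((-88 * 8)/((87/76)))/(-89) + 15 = 815093440762899/16440970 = 49576967.83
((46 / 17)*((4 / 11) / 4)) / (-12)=-0.02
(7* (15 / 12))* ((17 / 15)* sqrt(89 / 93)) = 119* sqrt(8277) / 1116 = 9.70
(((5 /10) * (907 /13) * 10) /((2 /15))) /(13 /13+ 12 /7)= 476175 /494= 963.92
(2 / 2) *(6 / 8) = 3 / 4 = 0.75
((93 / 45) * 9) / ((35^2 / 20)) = 372 / 1225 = 0.30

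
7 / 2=3.50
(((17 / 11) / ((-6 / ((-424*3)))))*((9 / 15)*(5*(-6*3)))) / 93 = -64872 / 341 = -190.24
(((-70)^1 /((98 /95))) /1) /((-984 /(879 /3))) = 139175 /6888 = 20.21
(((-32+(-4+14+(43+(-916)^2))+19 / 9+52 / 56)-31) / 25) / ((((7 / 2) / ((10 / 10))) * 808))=105720179 / 8908200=11.87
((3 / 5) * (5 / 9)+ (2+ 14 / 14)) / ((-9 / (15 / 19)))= -50 / 171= -0.29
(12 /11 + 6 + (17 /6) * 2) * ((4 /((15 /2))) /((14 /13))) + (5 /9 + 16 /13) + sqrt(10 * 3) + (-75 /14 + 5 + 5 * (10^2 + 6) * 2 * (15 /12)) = sqrt(30) + 40022399 /30030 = 1338.22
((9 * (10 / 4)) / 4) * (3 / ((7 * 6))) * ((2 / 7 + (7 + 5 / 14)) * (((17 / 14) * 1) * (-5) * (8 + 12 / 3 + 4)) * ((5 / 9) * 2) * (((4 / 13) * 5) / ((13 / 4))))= -9095000 / 57967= -156.90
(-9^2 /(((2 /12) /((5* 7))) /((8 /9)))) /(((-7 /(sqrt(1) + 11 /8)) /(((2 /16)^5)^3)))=0.00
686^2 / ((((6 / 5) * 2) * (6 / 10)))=2941225 / 9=326802.78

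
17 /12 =1.42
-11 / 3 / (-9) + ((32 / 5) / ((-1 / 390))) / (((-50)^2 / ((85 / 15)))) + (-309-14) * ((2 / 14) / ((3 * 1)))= -2437054 / 118125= -20.63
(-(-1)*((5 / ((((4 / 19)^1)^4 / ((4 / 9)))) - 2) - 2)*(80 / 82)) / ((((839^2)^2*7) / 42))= 3246505 / 243788348926572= 0.00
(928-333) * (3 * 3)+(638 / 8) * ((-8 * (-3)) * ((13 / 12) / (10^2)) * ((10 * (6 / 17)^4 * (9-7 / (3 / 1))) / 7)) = 3132576189 / 584647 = 5358.06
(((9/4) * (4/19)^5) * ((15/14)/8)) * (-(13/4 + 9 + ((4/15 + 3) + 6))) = -46476/17332693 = -0.00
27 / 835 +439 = 366592 / 835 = 439.03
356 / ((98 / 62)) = 11036 / 49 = 225.22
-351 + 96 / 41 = -14295 / 41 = -348.66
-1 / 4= -0.25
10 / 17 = 0.59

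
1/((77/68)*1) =68/77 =0.88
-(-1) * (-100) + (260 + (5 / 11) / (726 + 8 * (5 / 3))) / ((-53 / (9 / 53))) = -6910489655 / 68533982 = -100.83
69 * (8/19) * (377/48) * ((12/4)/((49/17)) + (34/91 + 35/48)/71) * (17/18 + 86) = 2393792294665/114222528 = 20957.27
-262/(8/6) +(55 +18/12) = -140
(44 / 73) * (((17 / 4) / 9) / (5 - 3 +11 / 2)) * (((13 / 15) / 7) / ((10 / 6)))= 4862 / 1724625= 0.00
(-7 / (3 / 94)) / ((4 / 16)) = -2632 / 3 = -877.33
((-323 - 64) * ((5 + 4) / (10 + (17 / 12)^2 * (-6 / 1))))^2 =6987622464 / 2401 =2910296.74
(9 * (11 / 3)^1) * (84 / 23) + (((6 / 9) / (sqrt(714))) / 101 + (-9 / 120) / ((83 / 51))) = sqrt(714) / 108171 + 9199521 / 76360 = 120.48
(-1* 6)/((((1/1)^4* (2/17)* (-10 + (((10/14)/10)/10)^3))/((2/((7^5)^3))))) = 816000/379804906954152799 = 0.00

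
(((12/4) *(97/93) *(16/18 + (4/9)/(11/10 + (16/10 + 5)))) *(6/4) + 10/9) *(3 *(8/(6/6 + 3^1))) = 238636/7161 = 33.32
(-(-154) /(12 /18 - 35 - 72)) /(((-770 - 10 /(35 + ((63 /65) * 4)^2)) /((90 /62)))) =39950631 /14636086792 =0.00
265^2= 70225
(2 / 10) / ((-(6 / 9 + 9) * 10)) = -3 / 1450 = -0.00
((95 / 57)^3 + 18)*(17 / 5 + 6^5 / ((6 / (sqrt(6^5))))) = 10387 / 135 + 1055808*sqrt(6) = 2586267.81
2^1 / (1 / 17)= 34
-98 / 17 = -5.76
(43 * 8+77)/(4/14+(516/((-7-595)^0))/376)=277018/1091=253.91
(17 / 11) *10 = 170 / 11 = 15.45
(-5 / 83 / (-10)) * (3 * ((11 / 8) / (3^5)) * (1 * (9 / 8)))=11 / 95616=0.00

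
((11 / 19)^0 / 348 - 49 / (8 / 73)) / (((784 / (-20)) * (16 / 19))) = 29563715 / 2182656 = 13.54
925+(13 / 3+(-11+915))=5500 / 3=1833.33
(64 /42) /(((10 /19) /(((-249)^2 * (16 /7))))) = 100524288 /245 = 410303.22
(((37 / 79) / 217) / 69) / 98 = 37 / 115920966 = 0.00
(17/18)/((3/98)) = 833/27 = 30.85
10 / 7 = 1.43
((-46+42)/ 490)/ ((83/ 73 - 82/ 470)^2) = -58858805/ 6679830528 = -0.01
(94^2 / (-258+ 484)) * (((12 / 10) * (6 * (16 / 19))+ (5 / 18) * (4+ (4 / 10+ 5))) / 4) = 84.79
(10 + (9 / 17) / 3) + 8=309 / 17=18.18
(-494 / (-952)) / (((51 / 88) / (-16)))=-86944 / 6069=-14.33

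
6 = 6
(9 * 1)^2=81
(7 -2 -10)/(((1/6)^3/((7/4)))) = -1890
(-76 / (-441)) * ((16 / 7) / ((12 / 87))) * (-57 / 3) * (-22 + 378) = -19316.95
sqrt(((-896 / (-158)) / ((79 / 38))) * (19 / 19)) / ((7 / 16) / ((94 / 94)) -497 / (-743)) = 95104 * sqrt(266) / 1039087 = 1.49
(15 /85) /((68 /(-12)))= -9 /289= -0.03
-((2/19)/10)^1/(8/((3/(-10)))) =0.00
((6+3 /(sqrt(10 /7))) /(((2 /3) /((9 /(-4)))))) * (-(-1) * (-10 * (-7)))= -2835 /2-567 * sqrt(70) /8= -2010.48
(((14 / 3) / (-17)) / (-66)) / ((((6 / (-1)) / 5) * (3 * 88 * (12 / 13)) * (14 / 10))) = -325 / 31990464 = -0.00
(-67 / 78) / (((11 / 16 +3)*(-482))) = 268 / 554541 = 0.00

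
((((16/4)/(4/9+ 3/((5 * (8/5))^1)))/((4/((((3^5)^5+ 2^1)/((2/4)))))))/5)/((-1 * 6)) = -4066985325336/59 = -68931954666.71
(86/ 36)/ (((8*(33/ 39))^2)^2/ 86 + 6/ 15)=264046445/ 2742841548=0.10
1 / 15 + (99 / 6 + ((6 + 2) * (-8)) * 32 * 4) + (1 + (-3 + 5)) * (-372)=-278743 / 30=-9291.43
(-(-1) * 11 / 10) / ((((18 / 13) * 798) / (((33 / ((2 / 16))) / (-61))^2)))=138424 / 7423395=0.02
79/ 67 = 1.18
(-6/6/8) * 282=-141/4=-35.25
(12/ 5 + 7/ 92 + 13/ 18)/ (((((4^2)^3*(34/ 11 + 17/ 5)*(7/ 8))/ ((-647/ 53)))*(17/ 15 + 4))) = -42834635/ 131014453248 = -0.00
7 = 7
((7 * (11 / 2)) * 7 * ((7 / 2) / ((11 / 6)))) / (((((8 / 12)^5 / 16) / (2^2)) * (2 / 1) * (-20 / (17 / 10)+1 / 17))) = -4250799 / 398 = -10680.40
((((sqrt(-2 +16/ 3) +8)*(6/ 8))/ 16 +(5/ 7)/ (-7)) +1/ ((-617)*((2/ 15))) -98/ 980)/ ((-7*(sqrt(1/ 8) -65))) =0.00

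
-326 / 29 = -11.24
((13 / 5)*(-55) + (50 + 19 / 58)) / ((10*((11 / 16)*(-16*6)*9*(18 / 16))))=1075 / 77517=0.01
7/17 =0.41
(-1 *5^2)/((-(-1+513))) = 25/512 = 0.05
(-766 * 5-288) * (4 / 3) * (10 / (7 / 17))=-2800240 / 21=-133344.76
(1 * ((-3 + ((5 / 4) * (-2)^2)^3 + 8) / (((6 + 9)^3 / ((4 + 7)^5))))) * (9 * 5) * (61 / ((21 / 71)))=18135308906 / 315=57572409.23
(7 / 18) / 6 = 7 / 108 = 0.06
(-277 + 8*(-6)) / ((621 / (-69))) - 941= -8144 / 9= -904.89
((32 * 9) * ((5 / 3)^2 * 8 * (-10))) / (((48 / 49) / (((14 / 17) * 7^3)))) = -941192000 / 51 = -18454745.10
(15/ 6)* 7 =35/ 2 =17.50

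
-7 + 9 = 2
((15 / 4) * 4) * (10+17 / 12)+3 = 697 / 4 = 174.25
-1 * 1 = -1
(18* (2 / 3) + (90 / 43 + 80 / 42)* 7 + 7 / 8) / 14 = 42167 / 14448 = 2.92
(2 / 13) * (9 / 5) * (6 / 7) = 0.24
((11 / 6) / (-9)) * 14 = -77 / 27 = -2.85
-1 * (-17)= 17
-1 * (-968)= 968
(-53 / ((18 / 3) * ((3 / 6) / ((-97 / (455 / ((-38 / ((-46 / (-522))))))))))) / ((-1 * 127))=16996146 / 1329055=12.79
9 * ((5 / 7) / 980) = 0.01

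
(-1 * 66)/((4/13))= -429/2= -214.50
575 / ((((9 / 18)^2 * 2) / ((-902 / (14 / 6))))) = -3111900 / 7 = -444557.14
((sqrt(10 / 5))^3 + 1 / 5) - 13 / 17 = -48 / 85 + 2*sqrt(2) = 2.26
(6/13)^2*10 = 360/169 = 2.13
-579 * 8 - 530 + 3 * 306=-4244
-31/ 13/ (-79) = 31/ 1027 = 0.03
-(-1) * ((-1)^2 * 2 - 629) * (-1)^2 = -627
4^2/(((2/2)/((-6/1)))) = -96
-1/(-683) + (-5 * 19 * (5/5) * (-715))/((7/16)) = 742284407/4781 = 155257.14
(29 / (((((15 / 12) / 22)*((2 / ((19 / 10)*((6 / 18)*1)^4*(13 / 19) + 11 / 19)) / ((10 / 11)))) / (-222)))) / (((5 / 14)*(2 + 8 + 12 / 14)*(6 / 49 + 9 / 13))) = -1226728456772 / 126467325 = -9699.96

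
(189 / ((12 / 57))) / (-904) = -3591 / 3616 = -0.99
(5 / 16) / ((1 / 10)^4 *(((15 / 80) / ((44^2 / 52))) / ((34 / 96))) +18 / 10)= 25712500 / 148104117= 0.17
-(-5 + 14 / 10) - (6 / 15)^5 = 11218 / 3125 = 3.59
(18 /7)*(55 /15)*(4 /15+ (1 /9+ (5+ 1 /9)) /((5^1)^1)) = 1298 /105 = 12.36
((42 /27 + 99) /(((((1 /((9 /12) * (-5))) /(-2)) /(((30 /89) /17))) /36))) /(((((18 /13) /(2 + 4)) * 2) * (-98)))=-882375 /74137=-11.90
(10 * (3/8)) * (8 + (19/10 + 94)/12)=1919/32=59.97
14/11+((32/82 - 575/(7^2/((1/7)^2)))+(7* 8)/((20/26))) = 401864889/5414255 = 74.22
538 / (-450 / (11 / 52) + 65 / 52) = -23672 / 93545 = -0.25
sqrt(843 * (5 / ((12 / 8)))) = 53.01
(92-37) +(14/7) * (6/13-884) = -22257/13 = -1712.08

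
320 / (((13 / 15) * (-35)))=-960 / 91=-10.55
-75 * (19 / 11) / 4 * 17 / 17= -1425 / 44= -32.39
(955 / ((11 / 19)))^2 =329241025 / 121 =2721000.21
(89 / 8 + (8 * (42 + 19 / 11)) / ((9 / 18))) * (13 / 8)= 813111 / 704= 1154.99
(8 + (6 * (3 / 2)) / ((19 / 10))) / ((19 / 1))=242 / 361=0.67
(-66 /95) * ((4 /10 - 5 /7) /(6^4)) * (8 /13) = 121 /1167075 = 0.00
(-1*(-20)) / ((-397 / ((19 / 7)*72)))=-9.85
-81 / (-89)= 81 / 89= 0.91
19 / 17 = 1.12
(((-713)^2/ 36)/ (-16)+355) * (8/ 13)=-303889/ 936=-324.67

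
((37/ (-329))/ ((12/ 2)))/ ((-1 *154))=37/ 303996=0.00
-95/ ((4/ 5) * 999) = -475/ 3996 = -0.12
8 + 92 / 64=151 / 16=9.44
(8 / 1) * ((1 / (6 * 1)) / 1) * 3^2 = 12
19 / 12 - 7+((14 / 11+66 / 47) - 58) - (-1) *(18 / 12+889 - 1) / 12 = 13.39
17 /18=0.94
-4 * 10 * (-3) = 120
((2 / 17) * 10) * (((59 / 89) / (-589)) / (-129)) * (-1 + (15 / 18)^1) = -590 / 344877759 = -0.00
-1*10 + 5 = -5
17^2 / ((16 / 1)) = 289 / 16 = 18.06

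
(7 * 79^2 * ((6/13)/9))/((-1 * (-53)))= 87374/2067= 42.27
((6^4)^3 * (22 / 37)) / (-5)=-258860602.12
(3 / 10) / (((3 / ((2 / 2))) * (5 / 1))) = 1 / 50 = 0.02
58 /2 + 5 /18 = 527 /18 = 29.28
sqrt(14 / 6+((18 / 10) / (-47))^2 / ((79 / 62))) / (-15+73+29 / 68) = 68*sqrt(7241414367) / 221276235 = 0.03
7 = 7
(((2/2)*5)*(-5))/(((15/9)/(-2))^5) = 7776/125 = 62.21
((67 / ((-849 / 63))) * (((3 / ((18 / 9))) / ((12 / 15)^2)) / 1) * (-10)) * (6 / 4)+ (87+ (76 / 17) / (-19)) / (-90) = 240844115 / 1385568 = 173.82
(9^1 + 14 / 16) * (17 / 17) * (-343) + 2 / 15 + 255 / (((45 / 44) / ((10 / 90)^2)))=-3383.91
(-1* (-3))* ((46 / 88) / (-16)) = -69 / 704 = -0.10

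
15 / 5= 3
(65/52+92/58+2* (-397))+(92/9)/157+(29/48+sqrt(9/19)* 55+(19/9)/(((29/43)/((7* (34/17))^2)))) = -116021917/655632+165* sqrt(19)/19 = -139.11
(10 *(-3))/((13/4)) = -9.23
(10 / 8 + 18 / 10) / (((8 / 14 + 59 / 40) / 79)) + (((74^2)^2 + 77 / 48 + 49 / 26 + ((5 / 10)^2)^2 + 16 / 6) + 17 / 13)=446741875481 / 14898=29986701.27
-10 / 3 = -3.33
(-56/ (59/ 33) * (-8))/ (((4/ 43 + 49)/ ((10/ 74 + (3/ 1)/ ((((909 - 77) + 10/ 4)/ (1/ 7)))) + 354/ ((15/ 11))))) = 50982371719488/ 38456371985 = 1325.72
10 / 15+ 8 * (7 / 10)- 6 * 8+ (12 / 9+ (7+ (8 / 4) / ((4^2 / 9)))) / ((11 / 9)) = -44873 / 1320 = -33.99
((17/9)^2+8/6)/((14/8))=1588/567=2.80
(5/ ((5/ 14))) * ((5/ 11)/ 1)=70/ 11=6.36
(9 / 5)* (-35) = -63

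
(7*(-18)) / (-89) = 126 / 89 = 1.42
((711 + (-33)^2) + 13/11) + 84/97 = 1922785/1067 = 1802.05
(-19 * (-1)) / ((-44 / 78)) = -741 / 22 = -33.68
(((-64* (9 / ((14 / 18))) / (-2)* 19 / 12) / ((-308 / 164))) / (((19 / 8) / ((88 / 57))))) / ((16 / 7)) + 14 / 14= -11675 / 133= -87.78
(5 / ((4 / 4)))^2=25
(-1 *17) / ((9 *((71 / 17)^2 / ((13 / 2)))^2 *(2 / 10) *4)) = -1199779165 / 3659282064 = -0.33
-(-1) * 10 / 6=5 / 3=1.67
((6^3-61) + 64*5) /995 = 95 /199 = 0.48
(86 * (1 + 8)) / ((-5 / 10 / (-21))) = 32508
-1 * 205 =-205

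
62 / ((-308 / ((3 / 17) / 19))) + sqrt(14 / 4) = -93 / 49742 + sqrt(14) / 2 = 1.87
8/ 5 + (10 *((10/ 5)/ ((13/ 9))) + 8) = 1524/ 65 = 23.45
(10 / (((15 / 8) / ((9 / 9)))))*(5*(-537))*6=-85920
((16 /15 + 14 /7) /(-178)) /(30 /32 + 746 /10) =-368 /1613481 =-0.00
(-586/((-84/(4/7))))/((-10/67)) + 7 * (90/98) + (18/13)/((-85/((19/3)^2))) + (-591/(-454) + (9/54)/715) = -7962609407/405600195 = -19.63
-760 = -760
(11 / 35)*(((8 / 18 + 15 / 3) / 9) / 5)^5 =443889677 / 54481006265625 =0.00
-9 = -9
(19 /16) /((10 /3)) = 57 /160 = 0.36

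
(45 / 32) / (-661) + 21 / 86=220161 / 909536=0.24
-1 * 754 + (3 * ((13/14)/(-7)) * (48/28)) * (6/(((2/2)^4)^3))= -260026/343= -758.09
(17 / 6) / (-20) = -17 / 120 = -0.14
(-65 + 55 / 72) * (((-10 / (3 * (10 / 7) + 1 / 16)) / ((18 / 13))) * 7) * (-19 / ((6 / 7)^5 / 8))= -4703974673125 / 19171242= -245366.19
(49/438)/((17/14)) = 343/3723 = 0.09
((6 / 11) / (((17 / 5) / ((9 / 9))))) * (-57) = -1710 / 187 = -9.14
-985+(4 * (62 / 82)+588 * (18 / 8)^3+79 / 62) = 116260629 / 20336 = 5716.99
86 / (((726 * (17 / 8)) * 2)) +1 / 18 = 0.08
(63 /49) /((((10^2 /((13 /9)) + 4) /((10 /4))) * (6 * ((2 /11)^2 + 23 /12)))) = 70785 /18865784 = 0.00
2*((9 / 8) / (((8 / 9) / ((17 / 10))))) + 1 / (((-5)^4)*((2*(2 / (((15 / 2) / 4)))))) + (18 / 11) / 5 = 407541 / 88000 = 4.63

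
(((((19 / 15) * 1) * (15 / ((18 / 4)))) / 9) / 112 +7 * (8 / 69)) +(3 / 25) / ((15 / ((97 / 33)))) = 120398147 / 143451000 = 0.84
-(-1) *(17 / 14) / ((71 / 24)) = 204 / 497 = 0.41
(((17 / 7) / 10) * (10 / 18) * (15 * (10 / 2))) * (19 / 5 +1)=340 / 7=48.57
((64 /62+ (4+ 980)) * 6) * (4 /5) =732864 /155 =4728.15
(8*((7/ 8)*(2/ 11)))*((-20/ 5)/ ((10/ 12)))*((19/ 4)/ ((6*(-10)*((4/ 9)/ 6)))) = 3591/ 550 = 6.53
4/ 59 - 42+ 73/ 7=-13011/ 413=-31.50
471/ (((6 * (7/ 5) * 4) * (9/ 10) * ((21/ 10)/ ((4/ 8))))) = 19625/ 5292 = 3.71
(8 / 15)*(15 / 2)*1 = 4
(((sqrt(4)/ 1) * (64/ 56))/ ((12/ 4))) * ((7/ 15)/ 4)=0.09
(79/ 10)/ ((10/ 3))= 237/ 100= 2.37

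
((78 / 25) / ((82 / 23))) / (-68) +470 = 32758103 / 69700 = 469.99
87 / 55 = 1.58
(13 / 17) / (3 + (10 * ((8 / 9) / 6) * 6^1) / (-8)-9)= -117 / 1088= -0.11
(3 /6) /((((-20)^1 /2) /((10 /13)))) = -1 /26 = -0.04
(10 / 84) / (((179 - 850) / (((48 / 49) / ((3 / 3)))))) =-40 / 230153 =-0.00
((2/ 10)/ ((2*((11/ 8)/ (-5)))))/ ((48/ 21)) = -7/ 44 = -0.16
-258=-258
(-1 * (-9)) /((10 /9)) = 81 /10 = 8.10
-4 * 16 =-64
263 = 263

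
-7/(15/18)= -42/5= -8.40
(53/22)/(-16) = -53/352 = -0.15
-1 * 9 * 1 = -9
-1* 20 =-20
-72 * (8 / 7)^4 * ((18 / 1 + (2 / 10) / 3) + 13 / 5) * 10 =-60948480 / 2401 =-25384.62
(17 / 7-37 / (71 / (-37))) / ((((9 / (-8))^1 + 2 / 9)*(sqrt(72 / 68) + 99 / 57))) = -4718384 / 221165 + 479408*sqrt(34) / 221165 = -8.69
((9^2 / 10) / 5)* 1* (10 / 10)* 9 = 729 / 50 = 14.58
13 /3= 4.33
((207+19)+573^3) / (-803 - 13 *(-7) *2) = -188132743 / 621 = -302951.28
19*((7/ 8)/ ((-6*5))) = -133/ 240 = -0.55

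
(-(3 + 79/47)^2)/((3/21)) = -338800/2209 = -153.37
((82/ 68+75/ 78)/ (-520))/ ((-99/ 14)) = 3353/ 5688540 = 0.00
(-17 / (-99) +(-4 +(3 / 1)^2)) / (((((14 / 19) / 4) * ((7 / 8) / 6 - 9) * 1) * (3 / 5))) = -311296 / 58905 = -5.28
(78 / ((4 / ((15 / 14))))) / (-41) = -0.51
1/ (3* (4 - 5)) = -1/ 3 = -0.33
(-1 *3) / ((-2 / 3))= 9 / 2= 4.50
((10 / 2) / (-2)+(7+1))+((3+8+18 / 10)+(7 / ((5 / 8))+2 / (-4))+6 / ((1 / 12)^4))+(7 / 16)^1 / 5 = 9955607 / 80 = 124445.09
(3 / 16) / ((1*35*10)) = 3 / 5600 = 0.00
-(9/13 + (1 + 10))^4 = -18689.64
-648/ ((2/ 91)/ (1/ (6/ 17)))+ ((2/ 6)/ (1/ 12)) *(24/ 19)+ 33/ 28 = -44438901/ 532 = -83531.77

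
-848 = -848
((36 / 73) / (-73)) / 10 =-18 / 26645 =-0.00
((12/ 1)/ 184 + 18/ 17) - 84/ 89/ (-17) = 82095/ 69598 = 1.18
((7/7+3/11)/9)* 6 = 28/33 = 0.85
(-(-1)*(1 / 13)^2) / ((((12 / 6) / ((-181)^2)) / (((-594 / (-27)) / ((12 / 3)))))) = 360371 / 676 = 533.09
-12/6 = -2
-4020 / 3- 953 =-2293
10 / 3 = 3.33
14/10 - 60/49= 43/245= 0.18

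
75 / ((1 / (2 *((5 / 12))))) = 125 / 2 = 62.50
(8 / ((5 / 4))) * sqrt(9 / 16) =24 / 5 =4.80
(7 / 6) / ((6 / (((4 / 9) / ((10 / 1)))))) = 7 / 810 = 0.01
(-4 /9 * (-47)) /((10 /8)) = 752 /45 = 16.71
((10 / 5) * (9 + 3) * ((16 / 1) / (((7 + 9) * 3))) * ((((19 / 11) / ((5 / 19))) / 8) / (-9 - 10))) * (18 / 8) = -171 / 220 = -0.78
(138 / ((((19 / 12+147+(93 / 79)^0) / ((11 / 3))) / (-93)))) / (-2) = 282348 / 1795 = 157.30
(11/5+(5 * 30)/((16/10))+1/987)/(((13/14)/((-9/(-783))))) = 1894073/1594710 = 1.19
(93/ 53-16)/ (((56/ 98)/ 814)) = -2150995/ 106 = -20292.41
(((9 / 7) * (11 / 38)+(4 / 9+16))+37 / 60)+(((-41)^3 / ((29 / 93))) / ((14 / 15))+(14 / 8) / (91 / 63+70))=-26426573282591 / 111602295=-236792.38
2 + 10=12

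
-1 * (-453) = 453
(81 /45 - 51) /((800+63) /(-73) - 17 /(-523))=1565339 /375090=4.17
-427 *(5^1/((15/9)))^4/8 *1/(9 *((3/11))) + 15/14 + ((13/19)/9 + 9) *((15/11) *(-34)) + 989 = -41857051/35112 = -1192.10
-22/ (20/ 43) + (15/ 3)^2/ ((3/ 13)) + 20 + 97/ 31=78271/ 930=84.16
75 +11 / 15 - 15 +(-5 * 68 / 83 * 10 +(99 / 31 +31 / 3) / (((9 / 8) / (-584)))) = -2432244013 / 347355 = -7002.19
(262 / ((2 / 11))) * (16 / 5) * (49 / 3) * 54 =20335392 / 5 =4067078.40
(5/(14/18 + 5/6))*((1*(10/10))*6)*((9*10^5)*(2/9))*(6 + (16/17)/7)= 22845552.01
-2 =-2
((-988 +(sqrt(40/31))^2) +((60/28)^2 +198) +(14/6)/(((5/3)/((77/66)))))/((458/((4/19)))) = -155711/432915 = -0.36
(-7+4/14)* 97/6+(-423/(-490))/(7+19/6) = -9725851/89670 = -108.46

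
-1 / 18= -0.06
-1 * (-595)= 595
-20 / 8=-5 / 2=-2.50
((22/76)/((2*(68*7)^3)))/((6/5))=0.00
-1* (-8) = 8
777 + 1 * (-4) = 773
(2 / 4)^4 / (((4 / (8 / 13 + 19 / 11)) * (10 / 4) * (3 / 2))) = 67 / 6864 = 0.01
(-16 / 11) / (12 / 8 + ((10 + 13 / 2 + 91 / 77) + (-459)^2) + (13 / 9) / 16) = -2304 / 333749231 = -0.00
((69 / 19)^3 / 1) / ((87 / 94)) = 51.75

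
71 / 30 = 2.37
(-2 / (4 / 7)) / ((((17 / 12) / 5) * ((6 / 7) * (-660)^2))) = -49 / 1481040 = -0.00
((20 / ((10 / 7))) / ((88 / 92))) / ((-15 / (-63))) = 3381 / 55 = 61.47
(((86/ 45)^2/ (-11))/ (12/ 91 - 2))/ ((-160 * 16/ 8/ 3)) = -168259/ 100980000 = -0.00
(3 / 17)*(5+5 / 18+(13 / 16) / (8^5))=24903797 / 26738688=0.93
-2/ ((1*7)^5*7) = -2/ 117649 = -0.00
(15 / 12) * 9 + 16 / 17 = 829 / 68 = 12.19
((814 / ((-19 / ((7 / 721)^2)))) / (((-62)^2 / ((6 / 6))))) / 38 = -407 / 14721939556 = -0.00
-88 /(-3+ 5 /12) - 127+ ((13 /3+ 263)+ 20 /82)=665909 /3813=174.64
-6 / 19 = -0.32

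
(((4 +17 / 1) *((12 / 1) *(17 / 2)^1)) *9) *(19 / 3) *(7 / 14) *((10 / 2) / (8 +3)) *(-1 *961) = -293330835 / 11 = -26666439.55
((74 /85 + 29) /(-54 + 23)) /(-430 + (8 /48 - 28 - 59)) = 15234 /8171135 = 0.00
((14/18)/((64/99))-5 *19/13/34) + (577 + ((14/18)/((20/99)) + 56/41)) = 1691011797/2899520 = 583.20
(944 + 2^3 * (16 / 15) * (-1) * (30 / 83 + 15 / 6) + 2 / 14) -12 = 1582165 / 1743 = 907.73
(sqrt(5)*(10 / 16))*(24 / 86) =15*sqrt(5) / 86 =0.39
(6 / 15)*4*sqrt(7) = 8*sqrt(7) / 5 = 4.23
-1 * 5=-5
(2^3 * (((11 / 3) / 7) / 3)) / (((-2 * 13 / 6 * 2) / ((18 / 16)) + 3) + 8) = 264 / 623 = 0.42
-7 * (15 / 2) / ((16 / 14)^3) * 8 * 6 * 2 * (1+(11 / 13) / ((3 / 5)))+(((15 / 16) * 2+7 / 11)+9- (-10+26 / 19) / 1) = -352899691 / 43472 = -8117.86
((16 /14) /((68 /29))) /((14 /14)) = 58 /119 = 0.49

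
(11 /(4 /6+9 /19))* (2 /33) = 38 /65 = 0.58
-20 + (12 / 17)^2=-5636 / 289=-19.50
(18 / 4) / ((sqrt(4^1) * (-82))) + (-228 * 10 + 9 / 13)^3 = -8533216592901621 / 720616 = -11841558601.12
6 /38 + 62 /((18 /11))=6506 /171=38.05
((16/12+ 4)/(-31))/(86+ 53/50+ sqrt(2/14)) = -8125600/4111770653+ 40000 * sqrt(7)/12335311959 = -0.00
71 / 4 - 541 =-2093 / 4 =-523.25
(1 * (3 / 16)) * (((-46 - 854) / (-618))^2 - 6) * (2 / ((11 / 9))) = -555579 / 466796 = -1.19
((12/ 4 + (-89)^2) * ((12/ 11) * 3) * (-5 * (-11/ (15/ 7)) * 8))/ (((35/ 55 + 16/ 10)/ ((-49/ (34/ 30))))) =-71753404800/ 697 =-102946061.41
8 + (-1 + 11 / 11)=8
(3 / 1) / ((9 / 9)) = 3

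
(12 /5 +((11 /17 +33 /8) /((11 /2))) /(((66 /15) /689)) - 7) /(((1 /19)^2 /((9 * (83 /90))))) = 393311.24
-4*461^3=-391888724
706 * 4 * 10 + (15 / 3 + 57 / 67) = 28245.85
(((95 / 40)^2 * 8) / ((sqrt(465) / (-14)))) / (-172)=2527 * sqrt(465) / 319920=0.17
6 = 6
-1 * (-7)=7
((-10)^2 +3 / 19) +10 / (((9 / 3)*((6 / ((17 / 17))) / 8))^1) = 17887 / 171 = 104.60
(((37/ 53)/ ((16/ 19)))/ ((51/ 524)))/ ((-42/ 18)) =-92093/ 25228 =-3.65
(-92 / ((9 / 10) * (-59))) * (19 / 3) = 17480 / 1593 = 10.97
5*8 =40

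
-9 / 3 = -3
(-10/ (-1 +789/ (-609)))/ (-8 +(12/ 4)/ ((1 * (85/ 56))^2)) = -7333375/ 11275336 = -0.65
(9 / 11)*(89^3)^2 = 4472831618649 / 11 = 406621056240.82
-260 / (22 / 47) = -6110 / 11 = -555.45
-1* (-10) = 10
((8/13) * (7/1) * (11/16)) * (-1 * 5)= -385/26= -14.81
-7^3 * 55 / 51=-18865 / 51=-369.90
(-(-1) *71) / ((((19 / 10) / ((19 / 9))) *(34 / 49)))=17395 / 153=113.69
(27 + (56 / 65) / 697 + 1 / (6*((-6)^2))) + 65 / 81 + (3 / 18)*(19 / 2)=862870013 / 29357640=29.39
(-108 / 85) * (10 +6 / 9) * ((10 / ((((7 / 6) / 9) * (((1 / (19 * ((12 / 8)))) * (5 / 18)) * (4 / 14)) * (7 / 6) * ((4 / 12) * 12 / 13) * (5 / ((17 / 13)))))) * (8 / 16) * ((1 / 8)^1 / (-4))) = 747954 / 175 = 4274.02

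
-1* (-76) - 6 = 70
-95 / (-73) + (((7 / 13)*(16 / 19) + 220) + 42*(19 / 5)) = 34381043 / 90155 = 381.35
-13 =-13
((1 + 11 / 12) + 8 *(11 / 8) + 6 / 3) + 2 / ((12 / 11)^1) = 67 / 4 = 16.75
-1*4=-4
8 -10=-2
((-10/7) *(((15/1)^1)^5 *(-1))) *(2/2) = 7593750/7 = 1084821.43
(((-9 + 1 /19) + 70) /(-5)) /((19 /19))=-232 /19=-12.21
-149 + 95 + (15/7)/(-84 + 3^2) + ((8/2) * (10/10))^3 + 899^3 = 726572708.97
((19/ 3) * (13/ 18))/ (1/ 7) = 1729/ 54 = 32.02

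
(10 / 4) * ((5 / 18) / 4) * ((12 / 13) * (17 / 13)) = 425 / 2028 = 0.21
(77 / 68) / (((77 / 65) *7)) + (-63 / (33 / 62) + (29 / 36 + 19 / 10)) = -13609591 / 117810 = -115.52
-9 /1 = -9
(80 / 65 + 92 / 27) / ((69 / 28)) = 45584 / 24219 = 1.88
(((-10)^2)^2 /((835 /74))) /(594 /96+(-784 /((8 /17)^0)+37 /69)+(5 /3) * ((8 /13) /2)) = -2124096000 /1861734203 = -1.14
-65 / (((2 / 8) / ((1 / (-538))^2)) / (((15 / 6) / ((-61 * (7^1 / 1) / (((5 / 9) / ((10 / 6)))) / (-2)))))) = -325 / 92694441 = -0.00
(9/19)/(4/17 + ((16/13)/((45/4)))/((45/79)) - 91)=-0.01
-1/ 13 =-0.08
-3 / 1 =-3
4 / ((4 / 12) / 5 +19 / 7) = 105 / 73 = 1.44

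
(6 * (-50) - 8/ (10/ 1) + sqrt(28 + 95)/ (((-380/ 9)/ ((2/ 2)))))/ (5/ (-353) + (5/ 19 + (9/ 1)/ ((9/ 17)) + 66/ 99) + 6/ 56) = -847335552/ 50769155 - 66717 * sqrt(123)/ 50769155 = -16.70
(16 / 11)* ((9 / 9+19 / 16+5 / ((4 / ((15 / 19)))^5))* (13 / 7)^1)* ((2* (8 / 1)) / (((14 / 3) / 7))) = 216460086765 / 1525276984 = 141.92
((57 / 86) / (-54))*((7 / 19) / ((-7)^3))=1 / 75852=0.00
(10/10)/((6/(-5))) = -5/6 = -0.83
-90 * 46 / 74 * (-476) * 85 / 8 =282946.62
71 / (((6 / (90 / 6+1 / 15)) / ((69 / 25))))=184529 / 375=492.08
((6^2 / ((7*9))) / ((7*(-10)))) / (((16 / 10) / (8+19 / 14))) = -131 / 2744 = -0.05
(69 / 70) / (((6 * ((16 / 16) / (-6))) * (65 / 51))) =-3519 / 4550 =-0.77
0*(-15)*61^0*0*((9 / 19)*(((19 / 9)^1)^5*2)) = 0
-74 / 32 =-37 / 16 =-2.31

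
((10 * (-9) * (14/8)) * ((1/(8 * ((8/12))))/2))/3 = -315/64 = -4.92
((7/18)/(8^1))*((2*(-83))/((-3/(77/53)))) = 3.91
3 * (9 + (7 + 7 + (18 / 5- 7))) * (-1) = -294 / 5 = -58.80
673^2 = 452929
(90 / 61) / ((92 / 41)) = 1845 / 2806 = 0.66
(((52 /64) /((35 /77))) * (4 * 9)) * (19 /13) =1881 /20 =94.05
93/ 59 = 1.58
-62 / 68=-31 / 34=-0.91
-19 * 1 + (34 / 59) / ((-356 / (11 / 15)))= -2993257 / 157530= -19.00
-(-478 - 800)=1278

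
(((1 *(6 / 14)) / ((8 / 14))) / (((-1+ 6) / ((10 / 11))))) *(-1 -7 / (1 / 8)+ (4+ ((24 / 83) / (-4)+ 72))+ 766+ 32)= 203415 / 1826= 111.40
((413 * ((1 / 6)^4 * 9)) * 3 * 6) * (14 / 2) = 2891 / 8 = 361.38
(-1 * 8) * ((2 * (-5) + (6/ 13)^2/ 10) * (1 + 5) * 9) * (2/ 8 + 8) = 30051648/ 845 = 35564.08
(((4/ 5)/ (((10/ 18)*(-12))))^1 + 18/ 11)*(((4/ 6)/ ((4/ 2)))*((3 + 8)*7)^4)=444206609/ 25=17768264.36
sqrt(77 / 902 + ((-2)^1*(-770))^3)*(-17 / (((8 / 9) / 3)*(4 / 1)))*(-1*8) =459*sqrt(24557823136574) / 328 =6934797.36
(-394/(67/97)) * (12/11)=-458616/737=-622.27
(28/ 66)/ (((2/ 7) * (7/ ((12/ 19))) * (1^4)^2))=28/ 209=0.13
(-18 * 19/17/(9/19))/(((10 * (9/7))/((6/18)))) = -2527/2295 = -1.10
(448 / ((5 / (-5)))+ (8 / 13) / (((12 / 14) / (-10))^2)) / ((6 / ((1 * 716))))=-15256528 / 351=-43465.89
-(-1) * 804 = 804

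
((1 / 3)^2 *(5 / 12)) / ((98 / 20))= 25 / 2646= 0.01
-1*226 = -226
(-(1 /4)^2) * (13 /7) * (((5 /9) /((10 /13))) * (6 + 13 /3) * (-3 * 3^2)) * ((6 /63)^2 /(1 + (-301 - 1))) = -5239 /7433496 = -0.00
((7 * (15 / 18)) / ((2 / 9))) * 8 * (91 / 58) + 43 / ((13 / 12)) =139179 / 377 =369.18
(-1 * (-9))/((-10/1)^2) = 9/100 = 0.09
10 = 10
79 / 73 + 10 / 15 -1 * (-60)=13523 / 219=61.75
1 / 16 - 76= -1215 / 16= -75.94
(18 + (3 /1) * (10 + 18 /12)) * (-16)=-840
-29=-29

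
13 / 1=13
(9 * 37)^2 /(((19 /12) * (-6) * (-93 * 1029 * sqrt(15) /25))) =0.79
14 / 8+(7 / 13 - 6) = -193 / 52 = -3.71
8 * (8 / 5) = 64 / 5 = 12.80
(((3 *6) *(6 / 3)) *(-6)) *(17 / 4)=-918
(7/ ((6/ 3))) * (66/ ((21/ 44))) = 484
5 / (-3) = -5 / 3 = -1.67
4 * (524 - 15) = 2036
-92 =-92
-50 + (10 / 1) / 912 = -22795 / 456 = -49.99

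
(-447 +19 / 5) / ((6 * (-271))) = 1108 / 4065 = 0.27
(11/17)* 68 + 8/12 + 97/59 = 8197/177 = 46.31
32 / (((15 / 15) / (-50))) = -1600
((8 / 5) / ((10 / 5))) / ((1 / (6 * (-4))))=-96 / 5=-19.20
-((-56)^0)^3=-1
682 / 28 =341 / 14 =24.36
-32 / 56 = -4 / 7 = -0.57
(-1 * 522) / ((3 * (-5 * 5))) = 174 / 25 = 6.96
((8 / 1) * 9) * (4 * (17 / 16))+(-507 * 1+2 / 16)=-1607 / 8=-200.88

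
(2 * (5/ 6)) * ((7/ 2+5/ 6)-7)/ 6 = -20/ 27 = -0.74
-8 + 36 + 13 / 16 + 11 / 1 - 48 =-131 / 16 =-8.19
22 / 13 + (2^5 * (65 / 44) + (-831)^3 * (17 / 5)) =-1395044365311 / 715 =-1951111000.43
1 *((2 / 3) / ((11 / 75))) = 4.55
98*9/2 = 441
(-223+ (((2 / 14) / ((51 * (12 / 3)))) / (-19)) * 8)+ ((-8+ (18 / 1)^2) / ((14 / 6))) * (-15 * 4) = -56629331 / 6783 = -8348.71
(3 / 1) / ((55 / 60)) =36 / 11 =3.27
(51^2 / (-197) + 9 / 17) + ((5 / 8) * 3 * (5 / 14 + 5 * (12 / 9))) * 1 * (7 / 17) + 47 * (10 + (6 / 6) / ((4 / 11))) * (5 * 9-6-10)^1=930807619 / 53584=17371.00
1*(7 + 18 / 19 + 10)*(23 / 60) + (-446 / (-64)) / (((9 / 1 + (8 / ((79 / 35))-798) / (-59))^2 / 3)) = 6.92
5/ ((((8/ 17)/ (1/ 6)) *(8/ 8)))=85/ 48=1.77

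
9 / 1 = 9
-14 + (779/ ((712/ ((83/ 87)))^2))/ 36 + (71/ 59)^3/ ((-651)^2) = -18702652250773644670919/ 1335907831734993758976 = -14.00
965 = 965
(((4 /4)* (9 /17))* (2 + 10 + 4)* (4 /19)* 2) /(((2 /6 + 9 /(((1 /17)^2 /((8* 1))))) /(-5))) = -3456 /4032655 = -0.00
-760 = -760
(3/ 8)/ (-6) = -1/ 16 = -0.06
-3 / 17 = -0.18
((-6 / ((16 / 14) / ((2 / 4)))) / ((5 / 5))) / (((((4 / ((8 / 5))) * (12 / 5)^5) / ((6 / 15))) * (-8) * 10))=175 / 2654208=0.00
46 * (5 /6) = 38.33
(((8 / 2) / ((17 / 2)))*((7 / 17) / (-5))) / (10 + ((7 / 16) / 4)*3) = -3584 / 955145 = -0.00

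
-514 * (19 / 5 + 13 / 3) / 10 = -31354 / 75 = -418.05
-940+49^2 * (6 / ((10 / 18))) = 124954 / 5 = 24990.80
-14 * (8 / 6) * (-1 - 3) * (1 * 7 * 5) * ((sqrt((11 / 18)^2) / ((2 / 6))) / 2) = 2395.56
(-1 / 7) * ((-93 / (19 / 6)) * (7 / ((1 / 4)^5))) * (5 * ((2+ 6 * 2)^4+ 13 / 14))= 768289397760 / 133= 5776612013.23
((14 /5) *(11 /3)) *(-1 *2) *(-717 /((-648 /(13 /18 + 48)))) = -16139431 /14580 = -1106.96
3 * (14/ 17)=42/ 17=2.47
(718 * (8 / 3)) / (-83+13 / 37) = -106264 / 4587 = -23.17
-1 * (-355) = 355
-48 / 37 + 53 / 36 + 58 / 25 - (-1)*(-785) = -26057419 / 33300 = -782.51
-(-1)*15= 15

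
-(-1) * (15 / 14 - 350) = -4885 / 14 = -348.93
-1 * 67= -67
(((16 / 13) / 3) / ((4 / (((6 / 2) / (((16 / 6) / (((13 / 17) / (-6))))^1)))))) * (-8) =2 / 17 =0.12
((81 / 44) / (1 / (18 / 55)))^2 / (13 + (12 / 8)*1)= 0.03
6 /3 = 2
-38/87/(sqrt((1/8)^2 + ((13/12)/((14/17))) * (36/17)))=-304 * sqrt(8785)/109185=-0.26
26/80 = 13/40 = 0.32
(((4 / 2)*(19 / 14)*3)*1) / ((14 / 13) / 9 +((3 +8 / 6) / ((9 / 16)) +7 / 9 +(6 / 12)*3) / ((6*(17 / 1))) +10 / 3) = 4081428 / 1779785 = 2.29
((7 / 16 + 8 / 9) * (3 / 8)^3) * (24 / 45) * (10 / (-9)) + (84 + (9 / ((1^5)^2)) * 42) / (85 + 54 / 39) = 27461155 / 5174784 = 5.31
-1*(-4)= 4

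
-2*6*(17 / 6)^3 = -4913 / 18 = -272.94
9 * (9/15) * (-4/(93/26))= -936/155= -6.04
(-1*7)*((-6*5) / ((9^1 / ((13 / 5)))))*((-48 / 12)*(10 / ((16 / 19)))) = -8645 / 3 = -2881.67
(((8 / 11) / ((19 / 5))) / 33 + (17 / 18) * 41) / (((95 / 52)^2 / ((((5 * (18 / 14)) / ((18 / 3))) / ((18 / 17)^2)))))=11182098109 / 1008375885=11.09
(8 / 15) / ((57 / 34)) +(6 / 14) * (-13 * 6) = -198166 / 5985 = -33.11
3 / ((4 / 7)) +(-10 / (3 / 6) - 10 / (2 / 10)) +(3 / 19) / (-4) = -1231 / 19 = -64.79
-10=-10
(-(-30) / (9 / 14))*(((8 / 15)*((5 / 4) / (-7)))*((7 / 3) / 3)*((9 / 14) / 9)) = -20 / 81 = -0.25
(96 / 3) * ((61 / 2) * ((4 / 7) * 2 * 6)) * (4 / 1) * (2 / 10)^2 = 1070.81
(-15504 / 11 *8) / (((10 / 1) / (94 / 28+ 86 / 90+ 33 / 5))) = -258400 / 21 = -12304.76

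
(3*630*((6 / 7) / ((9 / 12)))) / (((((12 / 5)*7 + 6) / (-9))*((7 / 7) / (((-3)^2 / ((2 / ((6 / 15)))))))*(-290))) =2916 / 551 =5.29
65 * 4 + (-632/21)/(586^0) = 229.90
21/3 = 7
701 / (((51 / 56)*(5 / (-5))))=-39256 / 51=-769.73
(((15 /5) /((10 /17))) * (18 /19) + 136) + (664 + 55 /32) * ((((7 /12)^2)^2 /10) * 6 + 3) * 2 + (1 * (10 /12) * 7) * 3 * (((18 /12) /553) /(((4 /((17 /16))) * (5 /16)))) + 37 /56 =181973879835 /43036672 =4228.34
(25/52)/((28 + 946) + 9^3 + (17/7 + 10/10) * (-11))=175/606164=0.00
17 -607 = -590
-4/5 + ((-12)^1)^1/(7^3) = -1432/1715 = -0.83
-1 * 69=-69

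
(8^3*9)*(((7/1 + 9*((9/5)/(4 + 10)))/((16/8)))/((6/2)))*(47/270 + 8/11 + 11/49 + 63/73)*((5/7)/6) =386067790688/260280405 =1483.28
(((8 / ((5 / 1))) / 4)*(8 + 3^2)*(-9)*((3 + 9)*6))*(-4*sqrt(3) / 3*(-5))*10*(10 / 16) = -183600*sqrt(3) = -318004.53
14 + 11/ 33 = 43/ 3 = 14.33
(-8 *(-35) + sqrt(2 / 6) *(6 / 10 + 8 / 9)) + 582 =67 *sqrt(3) / 135 + 862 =862.86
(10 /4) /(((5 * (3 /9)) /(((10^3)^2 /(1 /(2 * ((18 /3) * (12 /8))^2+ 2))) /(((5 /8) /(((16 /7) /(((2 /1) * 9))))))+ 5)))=2099200315 /42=49980959.88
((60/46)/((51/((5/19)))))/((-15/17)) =-10/1311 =-0.01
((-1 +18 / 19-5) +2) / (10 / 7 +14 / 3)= -609 / 1216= -0.50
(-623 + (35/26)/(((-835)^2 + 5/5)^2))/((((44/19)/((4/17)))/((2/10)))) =-13600956704434477/1074334250117960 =-12.66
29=29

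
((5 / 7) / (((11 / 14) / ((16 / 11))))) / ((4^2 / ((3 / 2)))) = 0.12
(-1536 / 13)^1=-1536 / 13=-118.15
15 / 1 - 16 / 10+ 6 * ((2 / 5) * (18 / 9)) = 91 / 5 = 18.20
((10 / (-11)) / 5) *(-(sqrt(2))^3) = 4 *sqrt(2) / 11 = 0.51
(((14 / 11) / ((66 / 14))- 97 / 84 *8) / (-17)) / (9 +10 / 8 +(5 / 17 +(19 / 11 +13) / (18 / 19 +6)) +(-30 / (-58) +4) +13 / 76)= 8370792 / 275340205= 0.03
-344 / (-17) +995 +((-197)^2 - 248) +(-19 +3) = 672524 / 17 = 39560.24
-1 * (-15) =15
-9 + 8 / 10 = -41 / 5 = -8.20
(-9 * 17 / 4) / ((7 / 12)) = -459 / 7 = -65.57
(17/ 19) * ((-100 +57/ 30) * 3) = -50031/ 190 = -263.32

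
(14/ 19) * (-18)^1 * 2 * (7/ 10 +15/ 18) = -3864/ 95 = -40.67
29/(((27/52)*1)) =1508/27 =55.85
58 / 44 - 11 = -9.68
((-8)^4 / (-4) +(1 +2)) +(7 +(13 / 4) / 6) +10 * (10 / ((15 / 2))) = -8001 / 8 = -1000.12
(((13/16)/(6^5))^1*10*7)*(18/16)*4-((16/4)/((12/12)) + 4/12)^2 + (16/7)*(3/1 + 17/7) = -4292329/677376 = -6.34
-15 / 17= -0.88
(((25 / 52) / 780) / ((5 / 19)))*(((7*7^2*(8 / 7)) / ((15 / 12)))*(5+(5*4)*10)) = 76342 / 507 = 150.58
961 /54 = 17.80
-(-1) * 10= 10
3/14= 0.21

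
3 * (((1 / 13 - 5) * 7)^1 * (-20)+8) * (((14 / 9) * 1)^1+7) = 697928 / 39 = 17895.59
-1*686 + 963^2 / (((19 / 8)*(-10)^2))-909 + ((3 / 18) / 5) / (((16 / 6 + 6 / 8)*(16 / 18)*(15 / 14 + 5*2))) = 2788862443 / 1207450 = 2309.71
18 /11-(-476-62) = 5936 /11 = 539.64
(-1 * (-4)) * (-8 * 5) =-160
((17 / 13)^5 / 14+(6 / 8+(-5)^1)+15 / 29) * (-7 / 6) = 4.04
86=86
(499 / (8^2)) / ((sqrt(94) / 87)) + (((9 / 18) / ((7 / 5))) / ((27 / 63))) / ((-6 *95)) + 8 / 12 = 70.63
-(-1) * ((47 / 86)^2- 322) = -2379303 / 7396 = -321.70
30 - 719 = -689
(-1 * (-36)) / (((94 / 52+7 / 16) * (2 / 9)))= 33696 / 467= 72.15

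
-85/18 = -4.72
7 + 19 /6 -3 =43 /6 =7.17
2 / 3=0.67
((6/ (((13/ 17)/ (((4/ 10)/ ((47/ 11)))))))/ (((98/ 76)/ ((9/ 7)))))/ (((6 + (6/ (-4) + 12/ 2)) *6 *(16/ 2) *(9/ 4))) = 14212/ 22005165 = 0.00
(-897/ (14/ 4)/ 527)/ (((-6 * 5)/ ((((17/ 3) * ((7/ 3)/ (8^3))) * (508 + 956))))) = 18239/ 29760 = 0.61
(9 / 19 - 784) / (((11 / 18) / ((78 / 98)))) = -10450674 / 10241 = -1020.47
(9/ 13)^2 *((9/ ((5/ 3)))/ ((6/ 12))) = 4374/ 845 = 5.18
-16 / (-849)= 16 / 849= 0.02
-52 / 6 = -26 / 3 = -8.67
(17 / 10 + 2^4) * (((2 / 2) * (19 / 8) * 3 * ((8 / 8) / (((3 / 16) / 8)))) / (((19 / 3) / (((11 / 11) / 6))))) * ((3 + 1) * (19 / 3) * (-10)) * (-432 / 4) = 3874176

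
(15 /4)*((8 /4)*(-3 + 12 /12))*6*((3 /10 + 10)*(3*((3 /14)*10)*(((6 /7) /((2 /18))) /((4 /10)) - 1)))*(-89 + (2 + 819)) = -3908528640 /49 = -79765890.61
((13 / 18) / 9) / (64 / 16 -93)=-13 / 14418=-0.00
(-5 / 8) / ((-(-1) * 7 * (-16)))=5 / 896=0.01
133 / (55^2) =133 / 3025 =0.04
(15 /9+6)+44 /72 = 149 /18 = 8.28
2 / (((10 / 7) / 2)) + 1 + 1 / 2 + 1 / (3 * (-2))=62 / 15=4.13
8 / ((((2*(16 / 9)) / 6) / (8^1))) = 108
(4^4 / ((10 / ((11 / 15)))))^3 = 2791309312 / 421875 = 6616.44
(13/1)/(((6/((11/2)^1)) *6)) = 143/72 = 1.99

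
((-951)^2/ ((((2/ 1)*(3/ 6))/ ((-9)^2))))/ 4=73256481/ 4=18314120.25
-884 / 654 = -442 / 327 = -1.35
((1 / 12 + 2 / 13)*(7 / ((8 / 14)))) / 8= 1813 / 4992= 0.36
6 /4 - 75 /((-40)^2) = 93 /64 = 1.45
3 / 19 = 0.16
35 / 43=0.81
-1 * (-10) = 10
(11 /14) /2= 11 /28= 0.39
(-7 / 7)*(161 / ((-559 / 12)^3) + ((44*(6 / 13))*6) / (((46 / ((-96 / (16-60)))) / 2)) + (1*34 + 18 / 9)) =-191063233476 / 4017568217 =-47.56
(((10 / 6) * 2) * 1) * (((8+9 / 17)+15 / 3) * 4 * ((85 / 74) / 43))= 23000 / 4773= 4.82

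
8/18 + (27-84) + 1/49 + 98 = 18286/441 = 41.46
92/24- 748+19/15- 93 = -8359/10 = -835.90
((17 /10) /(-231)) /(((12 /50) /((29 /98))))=-2465 /271656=-0.01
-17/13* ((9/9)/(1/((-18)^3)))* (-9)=-892296/13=-68638.15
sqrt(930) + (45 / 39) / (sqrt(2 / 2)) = 15 / 13 + sqrt(930) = 31.65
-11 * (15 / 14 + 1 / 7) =-187 / 14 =-13.36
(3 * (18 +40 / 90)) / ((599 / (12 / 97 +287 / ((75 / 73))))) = 337502402 / 13073175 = 25.82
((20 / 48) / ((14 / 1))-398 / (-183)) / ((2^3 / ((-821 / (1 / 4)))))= -6182951 / 6832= -905.00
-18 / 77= -0.23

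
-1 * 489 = -489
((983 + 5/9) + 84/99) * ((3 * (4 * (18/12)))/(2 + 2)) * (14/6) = 341096/33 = 10336.24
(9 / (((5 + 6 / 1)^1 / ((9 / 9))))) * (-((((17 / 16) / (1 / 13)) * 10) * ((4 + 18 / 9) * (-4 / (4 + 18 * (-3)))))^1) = -5967 / 110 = -54.25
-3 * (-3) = 9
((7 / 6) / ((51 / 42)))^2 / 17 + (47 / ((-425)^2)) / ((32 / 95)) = 9740629 / 176868000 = 0.06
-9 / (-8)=1.12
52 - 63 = -11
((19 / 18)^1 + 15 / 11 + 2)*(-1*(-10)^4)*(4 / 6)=-8750000 / 297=-29461.28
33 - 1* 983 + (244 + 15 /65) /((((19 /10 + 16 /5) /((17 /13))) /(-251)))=-8450900 /507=-16668.44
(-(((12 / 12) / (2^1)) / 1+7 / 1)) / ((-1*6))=5 / 4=1.25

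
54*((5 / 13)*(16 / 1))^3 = 27648000 / 2197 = 12584.43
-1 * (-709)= 709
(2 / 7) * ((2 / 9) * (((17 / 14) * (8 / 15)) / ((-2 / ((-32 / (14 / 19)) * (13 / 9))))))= 537472 / 416745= 1.29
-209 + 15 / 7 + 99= -755 / 7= -107.86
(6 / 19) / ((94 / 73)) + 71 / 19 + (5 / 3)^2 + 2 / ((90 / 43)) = 103348 / 13395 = 7.72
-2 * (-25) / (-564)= -25 / 282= -0.09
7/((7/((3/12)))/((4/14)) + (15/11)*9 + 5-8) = 77/1180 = 0.07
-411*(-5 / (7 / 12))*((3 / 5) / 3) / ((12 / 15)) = 6165 / 7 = 880.71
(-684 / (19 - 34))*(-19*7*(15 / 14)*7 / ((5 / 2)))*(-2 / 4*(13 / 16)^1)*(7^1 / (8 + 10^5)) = 229957 / 444480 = 0.52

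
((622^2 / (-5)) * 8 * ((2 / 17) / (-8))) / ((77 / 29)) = 22439272 / 6545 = 3428.46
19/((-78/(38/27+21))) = -11495/2106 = -5.46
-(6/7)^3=-216/343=-0.63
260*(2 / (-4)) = -130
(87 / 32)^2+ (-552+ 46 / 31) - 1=-17272689 / 31744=-544.12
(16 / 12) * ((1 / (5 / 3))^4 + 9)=7608 / 625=12.17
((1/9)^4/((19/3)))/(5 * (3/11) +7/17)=187/13795596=0.00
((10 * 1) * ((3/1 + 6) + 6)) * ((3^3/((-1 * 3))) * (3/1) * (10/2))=-20250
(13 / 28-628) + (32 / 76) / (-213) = -71110061 / 113316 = -627.54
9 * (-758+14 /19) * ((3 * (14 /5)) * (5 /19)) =-5438664 /361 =-15065.55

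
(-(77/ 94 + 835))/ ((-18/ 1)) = 26189/ 564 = 46.43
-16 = -16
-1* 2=-2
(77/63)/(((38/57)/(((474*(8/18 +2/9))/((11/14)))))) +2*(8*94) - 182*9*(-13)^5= 1824540526/3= 608180175.33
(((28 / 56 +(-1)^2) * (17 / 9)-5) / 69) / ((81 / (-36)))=26 / 1863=0.01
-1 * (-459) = 459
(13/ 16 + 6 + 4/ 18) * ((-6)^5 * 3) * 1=-164106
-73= -73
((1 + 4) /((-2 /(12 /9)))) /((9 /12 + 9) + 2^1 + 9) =-40 /249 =-0.16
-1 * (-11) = 11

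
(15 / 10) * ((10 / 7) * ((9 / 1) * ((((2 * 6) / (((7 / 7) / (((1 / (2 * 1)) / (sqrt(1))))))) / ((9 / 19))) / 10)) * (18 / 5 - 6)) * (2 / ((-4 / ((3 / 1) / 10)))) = 8.79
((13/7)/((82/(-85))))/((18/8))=-0.86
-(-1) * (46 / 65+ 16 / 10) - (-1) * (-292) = -289.69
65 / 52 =5 / 4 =1.25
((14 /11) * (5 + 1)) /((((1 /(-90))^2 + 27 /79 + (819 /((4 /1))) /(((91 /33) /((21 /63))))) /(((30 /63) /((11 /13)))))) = 20796750 /121425799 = 0.17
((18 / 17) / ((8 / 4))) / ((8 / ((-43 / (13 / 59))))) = -12.91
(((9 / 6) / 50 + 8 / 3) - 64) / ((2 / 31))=-570121 / 600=-950.20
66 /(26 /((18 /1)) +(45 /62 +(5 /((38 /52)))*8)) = 699732 /603329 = 1.16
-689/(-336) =689/336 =2.05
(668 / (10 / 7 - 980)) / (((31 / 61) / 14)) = -1996652 / 106175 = -18.81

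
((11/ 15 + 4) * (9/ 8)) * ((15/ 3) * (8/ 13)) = 213/ 13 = 16.38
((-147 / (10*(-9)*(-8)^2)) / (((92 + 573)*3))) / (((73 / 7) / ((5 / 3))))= 49 / 23967360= 0.00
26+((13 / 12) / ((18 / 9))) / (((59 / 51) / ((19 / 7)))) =90103 / 3304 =27.27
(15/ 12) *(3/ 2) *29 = 435/ 8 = 54.38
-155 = -155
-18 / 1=-18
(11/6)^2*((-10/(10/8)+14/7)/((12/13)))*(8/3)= -58.26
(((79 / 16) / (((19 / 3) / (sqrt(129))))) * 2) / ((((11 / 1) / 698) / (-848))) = -17535156 * sqrt(129) / 209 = -952923.86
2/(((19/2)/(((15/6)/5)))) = 2/19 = 0.11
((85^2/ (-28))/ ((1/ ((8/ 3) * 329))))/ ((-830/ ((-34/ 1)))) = -2309110/ 249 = -9273.53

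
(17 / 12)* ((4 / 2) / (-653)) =-17 / 3918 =-0.00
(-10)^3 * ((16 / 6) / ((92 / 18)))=-12000 / 23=-521.74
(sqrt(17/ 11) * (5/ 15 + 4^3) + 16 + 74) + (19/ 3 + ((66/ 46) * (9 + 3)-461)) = -23974/ 69 + 193 * sqrt(187)/ 33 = -267.47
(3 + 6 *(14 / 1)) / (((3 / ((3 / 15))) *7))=29 / 35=0.83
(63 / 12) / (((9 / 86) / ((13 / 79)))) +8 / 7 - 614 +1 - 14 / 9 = -6023737 / 9954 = -605.16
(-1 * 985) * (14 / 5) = -2758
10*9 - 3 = 87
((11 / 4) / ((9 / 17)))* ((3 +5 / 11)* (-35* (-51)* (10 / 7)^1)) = 137275 / 3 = 45758.33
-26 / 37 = -0.70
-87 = -87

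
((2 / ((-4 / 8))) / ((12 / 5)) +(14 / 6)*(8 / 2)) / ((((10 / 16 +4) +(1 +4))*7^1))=184 / 1617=0.11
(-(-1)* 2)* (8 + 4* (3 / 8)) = 19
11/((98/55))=605/98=6.17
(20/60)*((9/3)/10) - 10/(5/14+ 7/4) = -2741/590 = -4.65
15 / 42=5 / 14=0.36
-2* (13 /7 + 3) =-68 /7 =-9.71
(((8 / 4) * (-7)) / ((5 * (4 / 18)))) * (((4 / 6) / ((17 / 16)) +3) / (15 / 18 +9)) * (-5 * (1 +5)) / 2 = 69930 / 1003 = 69.72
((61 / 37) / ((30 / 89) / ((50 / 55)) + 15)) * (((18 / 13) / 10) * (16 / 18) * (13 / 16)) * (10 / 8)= 5429 / 404928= 0.01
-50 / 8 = -25 / 4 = -6.25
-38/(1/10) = -380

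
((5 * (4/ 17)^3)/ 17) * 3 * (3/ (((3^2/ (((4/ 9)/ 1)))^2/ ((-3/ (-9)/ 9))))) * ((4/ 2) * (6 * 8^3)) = 10485760/ 547981281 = 0.02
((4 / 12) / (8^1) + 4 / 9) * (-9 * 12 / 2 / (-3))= 35 / 4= 8.75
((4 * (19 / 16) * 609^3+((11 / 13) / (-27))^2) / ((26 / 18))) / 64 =528712662547735 / 45556992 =11605521.77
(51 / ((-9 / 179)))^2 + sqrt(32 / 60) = 2* sqrt(30) / 15 + 9259849 / 9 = 1028872.84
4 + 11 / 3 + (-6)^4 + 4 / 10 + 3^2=19696 / 15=1313.07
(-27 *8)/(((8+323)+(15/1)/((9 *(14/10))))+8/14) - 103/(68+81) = -348907/260303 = -1.34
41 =41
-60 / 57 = -20 / 19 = -1.05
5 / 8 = 0.62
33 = 33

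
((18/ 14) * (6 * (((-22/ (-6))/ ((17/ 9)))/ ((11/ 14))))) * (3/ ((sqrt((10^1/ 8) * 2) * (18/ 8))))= 432 * sqrt(10)/ 85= 16.07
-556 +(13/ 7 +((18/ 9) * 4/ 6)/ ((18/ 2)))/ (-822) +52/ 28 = -86090905/ 155358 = -554.15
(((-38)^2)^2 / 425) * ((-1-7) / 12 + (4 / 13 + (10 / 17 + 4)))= 5846721344 / 281775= 20749.61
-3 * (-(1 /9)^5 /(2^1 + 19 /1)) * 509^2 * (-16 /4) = -1036324 /413343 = -2.51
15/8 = 1.88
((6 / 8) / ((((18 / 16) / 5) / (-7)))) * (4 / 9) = -280 / 27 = -10.37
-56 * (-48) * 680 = 1827840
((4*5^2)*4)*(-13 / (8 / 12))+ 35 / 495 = -772193 / 99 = -7799.93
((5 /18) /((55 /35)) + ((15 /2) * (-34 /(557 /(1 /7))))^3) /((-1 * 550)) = -414257049443 /1290974253404220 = -0.00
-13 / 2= -6.50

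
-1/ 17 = -0.06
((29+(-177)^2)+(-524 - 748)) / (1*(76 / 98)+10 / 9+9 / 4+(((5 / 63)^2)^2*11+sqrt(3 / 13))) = 6424565543673505150104 / 871515984341279989 - 119456236882058188896*sqrt(39) / 871515984341279989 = 6515.73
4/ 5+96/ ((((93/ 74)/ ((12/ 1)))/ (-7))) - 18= -997226/ 155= -6433.72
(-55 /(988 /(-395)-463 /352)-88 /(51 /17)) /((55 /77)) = -20.89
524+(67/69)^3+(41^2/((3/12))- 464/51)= 7239.82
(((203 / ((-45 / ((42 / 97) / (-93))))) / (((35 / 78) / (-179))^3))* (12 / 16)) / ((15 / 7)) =-4384987844484 / 9396875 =-466643.20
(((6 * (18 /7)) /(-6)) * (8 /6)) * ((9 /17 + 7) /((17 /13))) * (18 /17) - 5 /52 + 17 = -7150407 /1788332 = -4.00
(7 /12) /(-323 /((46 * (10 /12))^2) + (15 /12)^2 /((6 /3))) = 105800 /101829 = 1.04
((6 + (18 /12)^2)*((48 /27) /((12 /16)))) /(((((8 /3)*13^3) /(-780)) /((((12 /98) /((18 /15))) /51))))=-2200 /422331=-0.01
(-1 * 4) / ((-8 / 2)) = 1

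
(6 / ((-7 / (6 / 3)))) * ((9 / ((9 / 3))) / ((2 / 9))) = -162 / 7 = -23.14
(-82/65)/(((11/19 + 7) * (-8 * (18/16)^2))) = 779/47385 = 0.02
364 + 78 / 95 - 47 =30193 / 95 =317.82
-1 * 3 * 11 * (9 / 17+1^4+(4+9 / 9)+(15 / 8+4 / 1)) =-55671 / 136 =-409.35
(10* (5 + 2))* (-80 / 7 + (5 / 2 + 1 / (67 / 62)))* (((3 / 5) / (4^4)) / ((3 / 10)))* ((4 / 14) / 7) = -37535 / 210112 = -0.18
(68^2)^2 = 21381376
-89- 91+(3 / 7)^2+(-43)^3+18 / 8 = -15618175 / 196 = -79684.57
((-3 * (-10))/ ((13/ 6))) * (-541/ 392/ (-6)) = 8115/ 2548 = 3.18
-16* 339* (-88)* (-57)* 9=-244861056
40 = 40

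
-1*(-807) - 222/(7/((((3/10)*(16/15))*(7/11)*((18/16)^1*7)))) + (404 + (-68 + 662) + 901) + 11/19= 13876141/5225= 2655.72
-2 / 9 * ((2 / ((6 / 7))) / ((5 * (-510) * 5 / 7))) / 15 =49 / 2581875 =0.00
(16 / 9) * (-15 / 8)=-10 / 3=-3.33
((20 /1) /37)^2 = 400 /1369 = 0.29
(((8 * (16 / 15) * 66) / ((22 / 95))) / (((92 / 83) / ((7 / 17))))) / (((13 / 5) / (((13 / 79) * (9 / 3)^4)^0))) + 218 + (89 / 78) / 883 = 15228256331 / 26929734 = 565.48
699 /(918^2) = 0.00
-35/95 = -7/19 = -0.37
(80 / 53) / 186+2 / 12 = 1723 / 9858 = 0.17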